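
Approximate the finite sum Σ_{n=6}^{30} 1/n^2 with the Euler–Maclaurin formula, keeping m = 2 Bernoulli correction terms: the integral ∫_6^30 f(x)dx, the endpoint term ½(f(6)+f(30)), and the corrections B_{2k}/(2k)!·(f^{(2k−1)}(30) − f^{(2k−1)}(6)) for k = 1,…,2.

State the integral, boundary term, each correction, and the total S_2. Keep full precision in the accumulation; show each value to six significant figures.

Integral: ∫_6^30 1/x^2 dx = 0.133333.
½[f(6) + f(30)] = ½[0.0277778 + 0.00111111] = 0.0144444.
So far: 0.147778.
k=1: B_{2}/(2)! × [f^{(1)}(30) − f^{(1)}(6)] = 1/12 × (-7.40741e-05 − (-0.00925926)) = 0.000765432.
Running total after k=1: 0.148543.
k=2: B_{4}/(4)! × [f^{(3)}(30) − f^{(3)}(6)] = −1/720 × (-9.87654e-07 − (-0.00308642)) = -4.28532e-06.

S_2 ≈ 0.148539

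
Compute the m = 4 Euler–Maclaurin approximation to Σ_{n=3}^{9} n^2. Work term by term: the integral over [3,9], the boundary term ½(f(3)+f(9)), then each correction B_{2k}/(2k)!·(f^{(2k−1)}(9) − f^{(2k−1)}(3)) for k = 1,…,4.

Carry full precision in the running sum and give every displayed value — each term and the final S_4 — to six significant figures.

The integral term ∫_3^9 x^2 dx = 234.000.
Boundary: ½(f(3) + f(9)) = ½(9.00000 + 81.0000) = 45.0000.
Running total after boundary: 279.000.
k=1: B_{2}/(2)! × [f^{(1)}(9) − f^{(1)}(3)] = 1/12 × (18.0000 − 6.00000) = 1.00000.
Running total after k=1: 280.000.
k=2: B_{4}/(4)! × [f^{(3)}(9) − f^{(3)}(3)] = −1/720 × (0.00000 − 0.00000) = 0.00000.
Running total after k=2: 280.000.
k=3: B_{6}/(6)! × [f^{(5)}(9) − f^{(5)}(3)] = 1/30240 × (0.00000 − 0.00000) = 0.00000.
Running total after k=3: 280.000.
k=4: B_{8}/(8)! × [f^{(7)}(9) − f^{(7)}(3)] = −1/1209600 × (0.00000 − 0.00000) = 0.00000.

S_4 ≈ 280.000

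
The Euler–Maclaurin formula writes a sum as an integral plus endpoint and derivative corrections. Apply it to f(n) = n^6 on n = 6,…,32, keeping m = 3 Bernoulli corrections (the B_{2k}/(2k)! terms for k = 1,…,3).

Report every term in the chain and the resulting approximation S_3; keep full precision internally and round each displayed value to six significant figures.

S_3 ≈ 5.46216e+09

The integral term ∫_6^32 x^6 dx = 4.90849e+09.
Endpoint term: (f(6) + f(32))/2 = (46656.0 + 1.07374e+09)/2 = 5.36894e+08.
So far: 5.44539e+09.
Correction k=1: B_{2}/2! · (f^{(1)}(32) − f^{(1)}(6)) = 1/12 · (2.01327e+08 − 46656.0) = 1.67733e+07.
After k=1: 5.46216e+09.
Correction k=2: B_{4}/4! · (f^{(3)}(32) − f^{(3)}(6)) = −1/720 · (3.93216e+06 − 25920.0) = -5425.33.
After k=2: 5.46216e+09.
Correction k=3: B_{6}/6! · (f^{(5)}(32) − f^{(5)}(6)) = 1/30240 · (23040.0 − 4320.00) = 0.619048.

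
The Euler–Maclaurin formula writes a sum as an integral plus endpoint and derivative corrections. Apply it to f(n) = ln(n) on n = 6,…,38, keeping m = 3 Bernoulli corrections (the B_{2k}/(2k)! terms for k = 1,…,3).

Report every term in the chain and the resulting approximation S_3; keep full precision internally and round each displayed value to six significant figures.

S_3 ≈ 98.1807

The integral term ∫_6^38 ln(x) dx = 95.4777.
Boundary: ½(f(6) + f(38)) = ½(1.79176 + 3.63759) = 2.71467.
Integral + boundary = 98.1924.
Correction k=1: B_{2}/2! · (f^{(1)}(38) − f^{(1)}(6)) = 1/12 · (0.0263158 − 0.166667) = -0.0116959.
After k=1: 98.1807.
Correction k=2: B_{4}/4! · (f^{(3)}(38) − f^{(3)}(6)) = −1/720 · (3.64485e-05 − 0.00925926) = 1.28095e-05.
After k=2: 98.1807.
Correction k=3: B_{6}/6! · (f^{(5)}(38) − f^{(5)}(6)) = 1/30240 · (3.02896e-07 − 0.00308642) = -1.02054e-07.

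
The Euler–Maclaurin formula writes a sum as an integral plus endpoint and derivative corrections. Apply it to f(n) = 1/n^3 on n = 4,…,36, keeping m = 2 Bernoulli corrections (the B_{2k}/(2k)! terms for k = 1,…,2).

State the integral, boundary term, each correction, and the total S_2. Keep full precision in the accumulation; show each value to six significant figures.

S_2 ≈ 0.0396435

Integral: ∫_4^36 1/x^3 dx = 0.0308642.
Boundary: ½(f(4) + f(36)) = ½(0.0156250 + 2.14335e-05) = 0.00782322.
Integral + boundary = 0.0386874.
Order-1 term: 1/12 · (-1.78612e-06 − (-0.0117188)) = 0.000976414.
Running total after k=1: 0.0396638.
Order-2 term: −1/720 · (-2.75636e-08 − (-0.0146484)) = -2.03450e-05.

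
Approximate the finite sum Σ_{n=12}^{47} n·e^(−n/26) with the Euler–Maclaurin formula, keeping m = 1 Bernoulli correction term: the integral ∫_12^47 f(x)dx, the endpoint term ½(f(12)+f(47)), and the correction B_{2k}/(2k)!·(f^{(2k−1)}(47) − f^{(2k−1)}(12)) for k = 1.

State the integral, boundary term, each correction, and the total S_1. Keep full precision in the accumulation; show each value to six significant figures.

S_1 ≈ 319.014

Integral: ∫_12^47 x·e^(−x/26) dx = 311.416.
Boundary: ½(f(12) + f(47)) = ½(7.56376 + 7.70952) = 7.63664.
Integral + boundary = 319.053.
k=1: B_{2}/(2)! × [f^{(1)}(47) − f^{(1)}(12)] = 1/12 × (-0.132488 − 0.339399) = -0.0393239.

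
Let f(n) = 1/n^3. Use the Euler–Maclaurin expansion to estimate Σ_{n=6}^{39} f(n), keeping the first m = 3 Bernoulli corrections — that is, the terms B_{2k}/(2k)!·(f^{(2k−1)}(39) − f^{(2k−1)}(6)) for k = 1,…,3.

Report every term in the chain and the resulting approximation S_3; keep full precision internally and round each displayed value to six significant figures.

The integral term ∫_6^39 1/x^3 dx = 0.0135602.
Endpoint term: (f(6) + f(39))/2 = (0.00462963 + 1.68580e-05)/2 = 0.00232324.
So far: 0.0158834.
k=1: B_{2}/(2)! × [f^{(1)}(39) − f^{(1)}(6)] = 1/12 × (-1.29677e-06 − (-0.00231481)) = 0.000192793.
Partial sum through k=1: 0.0160762.
k=2: B_{4}/(4)! × [f^{(3)}(39) − f^{(3)}(6)] = −1/720 × (-1.70515e-08 − (-0.00128601)) = -1.78610e-06.
Partial sum through k=2: 0.0160744.
k=3: B_{6}/(6)! × [f^{(5)}(39) − f^{(5)}(6)] = 1/30240 × (-4.70851e-10 − (-0.00150034)) = 4.96145e-08.

S_3 ≈ 0.0160745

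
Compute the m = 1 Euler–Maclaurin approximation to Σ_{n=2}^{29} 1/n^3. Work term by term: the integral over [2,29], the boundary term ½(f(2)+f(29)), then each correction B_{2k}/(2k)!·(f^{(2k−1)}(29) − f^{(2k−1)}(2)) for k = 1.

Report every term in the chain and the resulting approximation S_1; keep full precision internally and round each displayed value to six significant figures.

S_1 ≈ 0.202551

The integral term ∫_2^29 1/x^3 dx = 0.124405.
½[f(2) + f(29)] = ½[0.125000 + 4.10021e-05] = 0.0625205.
Running total after boundary: 0.186926.
k=1: B_{2}/(2)! × [f^{(1)}(29) − f^{(1)}(2)] = 1/12 × (-4.24160e-06 − (-0.187500)) = 0.0156246.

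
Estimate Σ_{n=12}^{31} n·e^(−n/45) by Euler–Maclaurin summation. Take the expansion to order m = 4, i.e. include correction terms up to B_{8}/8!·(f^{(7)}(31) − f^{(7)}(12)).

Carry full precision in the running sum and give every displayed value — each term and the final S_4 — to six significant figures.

∫_12^31 x·e^(−x/45) dx evaluates to 247.309.
Endpoint term: (f(12) + f(31))/2 = (9.19114 + 15.5661)/2 = 12.3786.
Running total after boundary: 259.688.
Order-1 term: 1/12 · (0.156219 − 0.561681) = -0.0337885.
Partial sum through k=1: 259.654.
Order-2 term: −1/720 · (0.000573080 − 0.00103385) = 6.39952e-07.
Partial sum through k=2: 259.654.
Order-3 term: 1/30240 · (5.27908e-07 − 8.84108e-07) = -1.17791e-11.
Partial sum through k=3: 259.654.
Order-4 term: −1/1209600 · (3.81637e-10 − 6.21074e-10) = 1.97947e-16.

S_4 ≈ 259.654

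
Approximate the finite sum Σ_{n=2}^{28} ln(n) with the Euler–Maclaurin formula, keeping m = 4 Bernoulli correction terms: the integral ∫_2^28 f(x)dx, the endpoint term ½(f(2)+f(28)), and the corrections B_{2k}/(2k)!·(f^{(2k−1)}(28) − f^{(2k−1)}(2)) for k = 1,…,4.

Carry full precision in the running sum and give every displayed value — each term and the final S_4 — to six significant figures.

S_4 ≈ 67.8897

∫_2^28 ln(x) dx evaluates to 65.9154.
Boundary: ½(f(2) + f(28)) = ½(0.693147 + 3.33220) = 2.01268.
Integral + boundary = 67.9281.
Correction k=1: B_{2}/2! · (f^{(1)}(28) − f^{(1)}(2)) = 1/12 · (0.0357143 − 0.500000) = -0.0386905.
Partial sum through k=1: 67.8894.
Correction k=2: B_{4}/4! · (f^{(3)}(28) − f^{(3)}(2)) = −1/720 · (9.11079e-05 − 0.250000) = 0.000347096.
Partial sum through k=2: 67.8898.
Correction k=3: B_{6}/6! · (f^{(5)}(28) − f^{(5)}(2)) = 1/30240 · (1.39451e-06 − 0.750000) = -2.48015e-05.
Partial sum through k=3: 67.8897.
Correction k=4: B_{8}/8! · (f^{(7)}(28) − f^{(7)}(2)) = −1/1209600 · (5.33613e-08 − 5.62500) = 4.65030e-06.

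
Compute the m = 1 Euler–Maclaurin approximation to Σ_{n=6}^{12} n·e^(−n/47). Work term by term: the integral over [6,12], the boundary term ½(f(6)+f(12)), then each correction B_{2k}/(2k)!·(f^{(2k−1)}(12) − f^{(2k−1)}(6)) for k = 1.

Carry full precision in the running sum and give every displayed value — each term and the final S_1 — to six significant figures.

∫_6^12 x·e^(−x/47) dx evaluates to 44.3033.
Boundary: ½(f(6) + f(12)) = ½(5.28092 + 9.29603) = 7.28847.
So far: 51.5917.
Correction k=1: B_{2}/2! · (f^{(1)}(12) − f^{(1)}(6)) = 1/12 · (0.576881 − 0.767793) = -0.0159093.

S_1 ≈ 51.5758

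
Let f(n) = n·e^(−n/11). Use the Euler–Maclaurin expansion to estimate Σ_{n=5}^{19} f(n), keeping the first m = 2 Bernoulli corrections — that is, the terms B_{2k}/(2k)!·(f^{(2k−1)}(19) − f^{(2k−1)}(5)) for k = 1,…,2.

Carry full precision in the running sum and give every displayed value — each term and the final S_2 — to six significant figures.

S_2 ≈ 56.2860

∫_5^19 x·e^(−x/11) dx evaluates to 53.0500.
Boundary: ½(f(5) + f(19)) = ½(3.17368 + 3.37760) = 3.27564.
So far: 56.3256.
Order-1 term: 1/12 · (-0.129286 − 0.346220) = -0.0396255.
Partial sum through k=1: 56.2860.
Order-2 term: −1/720 · (0.00186984 − 0.0133528) = 1.59486e-05.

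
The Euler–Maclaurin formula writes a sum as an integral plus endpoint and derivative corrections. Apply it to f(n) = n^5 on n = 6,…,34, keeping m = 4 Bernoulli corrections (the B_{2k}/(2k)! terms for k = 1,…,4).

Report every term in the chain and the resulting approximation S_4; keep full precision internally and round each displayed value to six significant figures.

The integral term ∫_6^34 x^5 dx = 2.57460e+08.
Endpoint term: (f(6) + f(34))/2 = (7776.00 + 4.54354e+07)/2 = 2.27216e+07.
Integral + boundary = 2.80181e+08.
Correction k=1: B_{2}/2! · (f^{(1)}(34) − f^{(1)}(6)) = 1/12 · (6.68168e+06 − 6480.00) = 556267.
Running total after k=1: 2.80737e+08.
Correction k=2: B_{4}/4! · (f^{(3)}(34) − f^{(3)}(6)) = −1/720 · (69360.0 − 2160.00) = -93.3333.
Running total after k=2: 2.80737e+08.
Correction k=3: B_{6}/6! · (f^{(5)}(34) − f^{(5)}(6)) = 1/30240 · (120.000 − 120.000) = 0.00000.
Running total after k=3: 2.80737e+08.
Correction k=4: B_{8}/8! · (f^{(7)}(34) − f^{(7)}(6)) = −1/1209600 · (0.00000 − 0.00000) = 0.00000.

S_4 ≈ 2.80737e+08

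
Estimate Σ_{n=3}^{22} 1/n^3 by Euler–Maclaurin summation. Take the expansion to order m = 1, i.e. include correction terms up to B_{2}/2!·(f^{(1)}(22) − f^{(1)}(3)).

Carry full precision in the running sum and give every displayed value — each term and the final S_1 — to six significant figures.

S_1 ≈ 0.0761733

∫_3^22 1/x^3 dx evaluates to 0.0545225.
Endpoint term: (f(3) + f(22))/2 = (0.0370370 + 9.39144e-05)/2 = 0.0185655.
Integral + boundary = 0.0730880.
Correction k=1: B_{2}/2! · (f^{(1)}(22) − f^{(1)}(3)) = 1/12 · (-1.28065e-05 − (-0.0370370)) = 0.00308535.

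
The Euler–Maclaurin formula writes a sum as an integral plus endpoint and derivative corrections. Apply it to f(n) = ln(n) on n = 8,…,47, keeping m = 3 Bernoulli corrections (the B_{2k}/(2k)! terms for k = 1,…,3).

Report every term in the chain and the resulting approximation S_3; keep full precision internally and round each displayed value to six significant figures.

S_3 ≈ 128.278

Integral: ∫_8^47 ln(x) dx = 125.321.
Endpoint term: (f(8) + f(47))/2 = (2.07944 + 3.85015)/2 = 2.96479.
So far: 128.286.
Order-1 term: 1/12 · (0.0212766 − 0.125000) = -0.00864362.
Running total after k=1: 128.278.
Order-2 term: −1/720 · (1.92636e-05 − 0.00390625) = 5.39859e-06.
Running total after k=2: 128.278.
Order-3 term: 1/30240 · (1.04646e-07 − 0.000732422) = -2.42168e-08.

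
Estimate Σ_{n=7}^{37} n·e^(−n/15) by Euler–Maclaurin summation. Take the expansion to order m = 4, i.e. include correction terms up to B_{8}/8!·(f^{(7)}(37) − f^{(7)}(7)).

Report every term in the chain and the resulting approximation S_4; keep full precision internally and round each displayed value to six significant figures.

S_4 ≈ 144.470

The integral term ∫_7^37 x·e^(−x/15) dx = 140.743.
Endpoint term: (f(7) + f(37))/2 = (4.38962 + 3.14009)/2 = 3.76486.
Integral + boundary = 144.508.
Order-1 term: 1/12 · (-0.124472 − 0.334448) = -0.0382433.
Partial sum through k=1: 144.470.
Order-2 term: −1/720 · (0.000201167 − 0.00706056) = 9.52693e-06.
Partial sum through k=2: 144.470.
Order-3 term: 1/30240 · (4.24686e-06 − 5.61542e-05) = -1.71651e-09.
Partial sum through k=3: 144.470.
Order-4 term: −1/1209600 · (3.37762e-08 − 3.59680e-07) = 2.69431e-13.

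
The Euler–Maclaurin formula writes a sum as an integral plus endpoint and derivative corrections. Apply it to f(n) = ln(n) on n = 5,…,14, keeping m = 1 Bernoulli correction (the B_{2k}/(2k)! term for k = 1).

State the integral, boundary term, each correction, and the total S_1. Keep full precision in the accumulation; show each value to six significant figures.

S_1 ≈ 22.0131

The integral term ∫_5^14 ln(x) dx = 19.8996.
Boundary: ½(f(5) + f(14)) = ½(1.60944 + 2.63906) = 2.12425.
So far: 22.0239.
k=1: B_{2}/(2)! × [f^{(1)}(14) − f^{(1)}(5)] = 1/12 × (0.0714286 − 0.200000) = -0.0107143.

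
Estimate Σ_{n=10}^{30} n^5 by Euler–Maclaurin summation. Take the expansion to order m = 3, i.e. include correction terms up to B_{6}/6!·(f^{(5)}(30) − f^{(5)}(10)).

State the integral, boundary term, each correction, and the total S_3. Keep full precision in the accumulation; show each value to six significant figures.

Integral: ∫_10^30 x^5 dx = 1.21333e+08.
Endpoint term: (f(10) + f(30))/2 = (100000 + 2.43000e+07)/2 = 1.22000e+07.
Running total after boundary: 1.33533e+08.
k=1: B_{2}/(2)! × [f^{(1)}(30) − f^{(1)}(10)] = 1/12 × (4.05000e+06 − 50000.0) = 333333.
Partial sum through k=1: 1.33867e+08.
k=2: B_{4}/(4)! × [f^{(3)}(30) − f^{(3)}(10)] = −1/720 × (54000.0 − 6000.00) = -66.6667.
Partial sum through k=2: 1.33867e+08.
k=3: B_{6}/(6)! × [f^{(5)}(30) − f^{(5)}(10)] = 1/30240 × (120.000 − 120.000) = 0.00000.

S_3 ≈ 1.33867e+08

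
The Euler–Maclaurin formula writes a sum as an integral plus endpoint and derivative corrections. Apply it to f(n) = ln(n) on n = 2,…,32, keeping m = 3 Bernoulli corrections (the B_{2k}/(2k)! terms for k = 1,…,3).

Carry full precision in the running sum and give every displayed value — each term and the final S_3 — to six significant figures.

S_3 ≈ 81.5580

The integral term ∫_2^32 ln(x) dx = 79.5173.
½[f(2) + f(32)] = ½[0.693147 + 3.46574] = 2.07944.
So far: 81.5967.
Correction k=1: B_{2}/2! · (f^{(1)}(32) − f^{(1)}(2)) = 1/12 · (0.0312500 − 0.500000) = -0.0390625.
Running total after k=1: 81.5576.
Correction k=2: B_{4}/4! · (f^{(3)}(32) − f^{(3)}(2)) = −1/720 · (6.10352e-05 − 0.250000) = 0.000347137.
Running total after k=2: 81.5580.
Correction k=3: B_{6}/6! · (f^{(5)}(32) − f^{(5)}(2)) = 1/30240 · (7.15256e-07 − 0.750000) = -2.48016e-05.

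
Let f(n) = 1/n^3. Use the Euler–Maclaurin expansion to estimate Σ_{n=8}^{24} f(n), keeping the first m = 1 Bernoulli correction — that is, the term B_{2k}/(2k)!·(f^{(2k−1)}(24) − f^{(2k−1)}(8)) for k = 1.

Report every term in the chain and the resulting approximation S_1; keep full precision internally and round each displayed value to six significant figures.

S_1 ≈ 0.00801746

The integral term ∫_8^24 1/x^3 dx = 0.00694444.
½[f(8) + f(24)] = ½[0.00195312 + 7.23380e-05] = 0.00101273.
Integral + boundary = 0.00795718.
Order-1 term: 1/12 · (-9.04225e-06 − (-0.000732422)) = 6.02816e-05.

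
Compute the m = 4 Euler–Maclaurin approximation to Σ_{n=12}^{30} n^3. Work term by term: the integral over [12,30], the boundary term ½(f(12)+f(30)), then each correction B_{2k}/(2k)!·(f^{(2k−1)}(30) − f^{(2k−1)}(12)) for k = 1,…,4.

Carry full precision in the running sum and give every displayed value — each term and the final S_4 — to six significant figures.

S_4 ≈ 211869

The integral term ∫_12^30 x^3 dx = 197316.
Boundary: ½(f(12) + f(30)) = ½(1728.00 + 27000.0) = 14364.0.
Running total after boundary: 211680.
k=1: B_{2}/(2)! × [f^{(1)}(30) − f^{(1)}(12)] = 1/12 × (2700.00 − 432.000) = 189.000.
After k=1: 211869.
k=2: B_{4}/(4)! × [f^{(3)}(30) − f^{(3)}(12)] = −1/720 × (6.00000 − 6.00000) = 0.00000.
After k=2: 211869.
k=3: B_{6}/(6)! × [f^{(5)}(30) − f^{(5)}(12)] = 1/30240 × (0.00000 − 0.00000) = 0.00000.
After k=3: 211869.
k=4: B_{8}/(8)! × [f^{(7)}(30) − f^{(7)}(12)] = −1/1209600 × (0.00000 − 0.00000) = 0.00000.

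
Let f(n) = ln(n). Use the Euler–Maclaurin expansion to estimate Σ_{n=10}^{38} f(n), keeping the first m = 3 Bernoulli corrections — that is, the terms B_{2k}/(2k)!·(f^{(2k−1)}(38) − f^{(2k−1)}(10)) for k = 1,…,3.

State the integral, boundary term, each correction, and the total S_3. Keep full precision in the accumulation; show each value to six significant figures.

∫_10^38 ln(x) dx evaluates to 87.2024.
Boundary: ½(f(10) + f(38)) = ½(2.30259 + 3.63759) = 2.97009.
So far: 90.1725.
k=1: B_{2}/(2)! × [f^{(1)}(38) − f^{(1)}(10)] = 1/12 × (0.0263158 − 0.100000) = -0.00614035.
After k=1: 90.1664.
k=2: B_{4}/(4)! × [f^{(3)}(38) − f^{(3)}(10)] = −1/720 × (3.64485e-05 − 0.00200000) = 2.72715e-06.
After k=2: 90.1664.
k=3: B_{6}/(6)! × [f^{(5)}(38) − f^{(5)}(10)] = 1/30240 × (3.02896e-07 − 0.000240000) = -7.92649e-09.

S_3 ≈ 90.1664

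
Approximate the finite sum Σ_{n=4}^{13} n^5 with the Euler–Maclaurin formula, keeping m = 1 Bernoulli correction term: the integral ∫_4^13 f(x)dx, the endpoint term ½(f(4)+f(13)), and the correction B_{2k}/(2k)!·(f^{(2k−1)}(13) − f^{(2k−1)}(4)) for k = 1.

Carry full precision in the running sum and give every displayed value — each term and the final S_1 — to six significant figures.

∫_4^13 x^5 dx evaluates to 803786.
Endpoint term: (f(4) + f(13))/2 = (1024.00 + 371293)/2 = 186158.
Running total after boundary: 989944.
Order-1 term: 1/12 · (142805 − 1280.00) = 11793.8.

S_1 ≈ 1.00174e+06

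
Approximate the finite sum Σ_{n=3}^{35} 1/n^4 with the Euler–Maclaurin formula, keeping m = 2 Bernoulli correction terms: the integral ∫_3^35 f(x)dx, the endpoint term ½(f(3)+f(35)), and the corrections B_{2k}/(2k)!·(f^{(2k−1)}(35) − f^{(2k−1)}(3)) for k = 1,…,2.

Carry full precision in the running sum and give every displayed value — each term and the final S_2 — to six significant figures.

S_2 ≈ 0.0198066

∫_3^35 1/x^4 dx evaluates to 0.0123379.
½[f(3) + f(35)] = ½[0.0123457 + 6.66389e-07] = 0.00617317.
So far: 0.0185111.
k=1: B_{2}/(2)! × [f^{(1)}(35) − f^{(1)}(3)] = 1/12 × (-7.61587e-08 − (-0.0164609)) = 0.00137174.
Partial sum through k=1: 0.0198828.
k=2: B_{4}/(4)! × [f^{(3)}(35) − f^{(3)}(3)] = −1/720 × (-1.86511e-09 − (-0.0548697)) = -7.62079e-05.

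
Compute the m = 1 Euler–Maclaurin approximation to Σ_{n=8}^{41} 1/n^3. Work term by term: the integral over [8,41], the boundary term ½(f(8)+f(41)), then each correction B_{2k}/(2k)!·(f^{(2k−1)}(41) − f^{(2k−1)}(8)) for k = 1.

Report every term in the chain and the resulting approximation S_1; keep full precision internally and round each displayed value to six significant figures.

S_1 ≈ 0.00855982

The integral term ∫_8^41 1/x^3 dx = 0.00751506.
Endpoint term: (f(8) + f(41))/2 = (0.00195312 + 1.45094e-05)/2 = 0.000983817.
Integral + boundary = 0.00849888.
k=1: B_{2}/(2)! × [f^{(1)}(41) − f^{(1)}(8)] = 1/12 × (-1.06166e-06 − (-0.000732422)) = 6.09467e-05.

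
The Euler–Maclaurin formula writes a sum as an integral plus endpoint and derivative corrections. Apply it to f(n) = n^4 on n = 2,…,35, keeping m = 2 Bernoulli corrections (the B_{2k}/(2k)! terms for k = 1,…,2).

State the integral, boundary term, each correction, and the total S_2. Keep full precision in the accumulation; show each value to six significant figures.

The integral term ∫_2^35 x^4 dx = 1.05044e+07.
Boundary: ½(f(2) + f(35)) = ½(16.0000 + 1.50062e+06) = 750320.
Integral + boundary = 1.12547e+07.
Correction k=1: B_{2}/2! · (f^{(1)}(35) − f^{(1)}(2)) = 1/12 · (171500 − 32.0000) = 14289.0.
Partial sum through k=1: 1.12690e+07.
Correction k=2: B_{4}/4! · (f^{(3)}(35) − f^{(3)}(2)) = −1/720 · (840.000 − 48.0000) = -1.10000.

S_2 ≈ 1.12690e+07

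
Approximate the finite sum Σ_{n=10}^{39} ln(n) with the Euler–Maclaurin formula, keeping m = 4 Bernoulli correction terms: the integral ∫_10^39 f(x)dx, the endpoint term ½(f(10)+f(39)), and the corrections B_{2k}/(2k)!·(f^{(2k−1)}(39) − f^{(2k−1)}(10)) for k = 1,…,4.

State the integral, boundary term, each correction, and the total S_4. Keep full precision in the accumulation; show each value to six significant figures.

S_4 ≈ 93.8299

∫_10^39 ln(x) dx evaluates to 90.8531.
Endpoint term: (f(10) + f(39))/2 = (2.30259 + 3.66356)/2 = 2.98307.
So far: 93.8361.
k=1: B_{2}/(2)! × [f^{(1)}(39) − f^{(1)}(10)] = 1/12 × (0.0256410 − 0.100000) = -0.00619658.
Running total after k=1: 93.8299.
k=2: B_{4}/(4)! × [f^{(3)}(39) − f^{(3)}(10)] = −1/720 × (3.37160e-05 − 0.00200000) = 2.73095e-06.
Running total after k=2: 93.8299.
k=3: B_{6}/(6)! × [f^{(5)}(39) − f^{(5)}(10)] = 1/30240 × (2.66004e-07 − 0.000240000) = -7.92771e-09.
Running total after k=3: 93.8299.
k=4: B_{8}/(8)! × [f^{(7)}(39) − f^{(7)}(10)] = −1/1209600 × (5.24663e-09 − 7.20000e-05) = 5.95195e-11.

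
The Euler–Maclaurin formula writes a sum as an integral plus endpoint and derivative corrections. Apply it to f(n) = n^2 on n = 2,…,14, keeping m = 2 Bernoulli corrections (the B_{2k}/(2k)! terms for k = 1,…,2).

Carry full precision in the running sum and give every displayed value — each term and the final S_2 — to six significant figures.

S_2 ≈ 1014.00

Integral: ∫_2^14 x^2 dx = 912.000.
Boundary: ½(f(2) + f(14)) = ½(4.00000 + 196.000) = 100.000.
Running total after boundary: 1012.00.
Correction k=1: B_{2}/2! · (f^{(1)}(14) − f^{(1)}(2)) = 1/12 · (28.0000 − 4.00000) = 2.00000.
Running total after k=1: 1014.00.
Correction k=2: B_{4}/4! · (f^{(3)}(14) − f^{(3)}(2)) = −1/720 · (0.00000 − 0.00000) = 0.00000.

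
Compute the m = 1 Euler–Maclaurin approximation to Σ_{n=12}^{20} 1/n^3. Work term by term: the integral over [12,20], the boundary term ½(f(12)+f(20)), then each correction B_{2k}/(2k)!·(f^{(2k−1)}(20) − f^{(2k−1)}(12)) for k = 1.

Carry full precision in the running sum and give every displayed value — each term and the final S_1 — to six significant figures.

∫_12^20 1/x^3 dx evaluates to 0.00222222.
Endpoint term: (f(12) + f(20))/2 = (0.000578704 + 0.000125000)/2 = 0.000351852.
Running total after boundary: 0.00257407.
Order-1 term: 1/12 · (-1.87500e-05 − (-0.000144676)) = 1.04938e-05.

S_1 ≈ 0.00258457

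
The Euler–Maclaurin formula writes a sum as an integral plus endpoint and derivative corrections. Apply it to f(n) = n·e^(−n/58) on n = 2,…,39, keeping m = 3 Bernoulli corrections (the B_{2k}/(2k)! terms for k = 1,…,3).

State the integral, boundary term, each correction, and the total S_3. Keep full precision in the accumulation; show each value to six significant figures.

∫_2^39 x·e^(−x/58) dx evaluates to 490.114.
½[f(2) + f(39)] = ½[1.93221 + 19.9085] = 10.9204.
Running total after boundary: 501.034.
k=1: B_{2}/(2)! × [f^{(1)}(39) − f^{(1)}(2)] = 1/12 × (0.167225 − 0.932791) = -0.0637972.
Running total after k=1: 500.970.
k=2: B_{4}/(4)! × [f^{(3)}(39) − f^{(3)}(2)] = −1/720 × (0.000353203 − 0.000851665) = 6.92309e-07.
Running total after k=2: 500.970.
k=3: B_{6}/(6)! × [f^{(5)}(39) − f^{(5)}(2)] = 1/30240 × (1.95213e-07 − 4.23913e-07) = -7.56284e-12.

S_3 ≈ 500.970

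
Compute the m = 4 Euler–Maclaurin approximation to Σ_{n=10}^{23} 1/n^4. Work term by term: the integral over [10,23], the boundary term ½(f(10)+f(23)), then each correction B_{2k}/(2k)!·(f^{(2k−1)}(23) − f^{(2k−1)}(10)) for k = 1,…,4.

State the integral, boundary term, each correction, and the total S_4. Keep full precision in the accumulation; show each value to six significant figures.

S_4 ≈ 0.000360989

Integral: ∫_10^23 1/x^4 dx = 0.000305937.
Boundary: ½(f(10) + f(23)) = ½(0.000100000 + 3.57346e-06) = 5.17867e-05.
Running total after boundary: 0.000357724.
Correction k=1: B_{2}/2! · (f^{(1)}(23) − f^{(1)}(10)) = 1/12 · (-6.21471e-07 − (-4.00000e-05)) = 3.28154e-06.
Partial sum through k=1: 0.000361005.
Correction k=2: B_{4}/4! · (f^{(3)}(23) − f^{(3)}(10)) = −1/720 · (-3.52441e-08 − (-1.20000e-05)) = -1.66177e-08.
Partial sum through k=2: 0.000360988.
Correction k=3: B_{6}/6! · (f^{(5)}(23) − f^{(5)}(10)) = 1/30240 · (-3.73094e-09 − (-6.72000e-06)) = 2.22099e-10.
Partial sum through k=3: 0.000360989.
Correction k=4: B_{8}/8! · (f^{(7)}(23) − f^{(7)}(10)) = −1/1209600 · (-6.34754e-10 − (-6.04800e-06)) = -4.99948e-12.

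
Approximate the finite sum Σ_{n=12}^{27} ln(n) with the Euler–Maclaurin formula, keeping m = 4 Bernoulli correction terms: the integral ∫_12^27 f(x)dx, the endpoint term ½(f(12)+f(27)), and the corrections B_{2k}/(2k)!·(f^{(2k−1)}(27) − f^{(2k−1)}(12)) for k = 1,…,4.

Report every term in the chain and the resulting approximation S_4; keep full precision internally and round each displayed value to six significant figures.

Integral: ∫_12^27 ln(x) dx = 44.1687.
½[f(12) + f(27)] = ½[2.48491 + 3.29584] = 2.89037.
Integral + boundary = 47.0591.
Order-1 term: 1/12 · (0.0370370 − 0.0833333) = -0.00385802.
Partial sum through k=1: 47.0552.
Order-2 term: −1/720 · (0.000101611 − 0.00115741) = 1.46638e-06.
Partial sum through k=2: 47.0552.
Order-3 term: 1/30240 · (1.67260e-06 − 9.64506e-05) = -3.13419e-09.
Partial sum through k=3: 47.0552.
Order-4 term: −1/1209600 · (6.88313e-08 − 2.00939e-05) = 1.65551e-11.

S_4 ≈ 47.0552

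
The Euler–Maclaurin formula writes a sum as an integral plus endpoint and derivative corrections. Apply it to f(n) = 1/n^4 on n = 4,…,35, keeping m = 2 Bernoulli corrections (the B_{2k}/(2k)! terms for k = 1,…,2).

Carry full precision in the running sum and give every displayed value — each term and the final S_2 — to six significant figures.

∫_4^35 1/x^4 dx evaluates to 0.00520056.
½[f(4) + f(35)] = ½[0.00390625 + 6.66389e-07] = 0.00195346.
So far: 0.00715402.
Correction k=1: B_{2}/2! · (f^{(1)}(35) − f^{(1)}(4)) = 1/12 · (-7.61587e-08 − (-0.00390625)) = 0.000325514.
Partial sum through k=1: 0.00747953.
Correction k=2: B_{4}/4! · (f^{(3)}(35) − f^{(3)}(4)) = −1/720 · (-1.86511e-09 − (-0.00732422)) = -1.01725e-05.

S_2 ≈ 0.00746936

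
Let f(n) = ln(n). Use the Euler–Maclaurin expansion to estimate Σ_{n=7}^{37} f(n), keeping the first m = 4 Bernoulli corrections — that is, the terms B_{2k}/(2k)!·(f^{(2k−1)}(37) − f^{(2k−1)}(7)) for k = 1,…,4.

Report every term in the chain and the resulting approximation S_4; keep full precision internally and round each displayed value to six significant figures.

S_4 ≈ 92.7514

The integral term ∫_7^37 ln(x) dx = 89.9826.
Boundary: ½(f(7) + f(37)) = ½(1.94591 + 3.61092) = 2.77841.
Integral + boundary = 92.7610.
Correction k=1: B_{2}/2! · (f^{(1)}(37) − f^{(1)}(7)) = 1/12 · (0.0270270 − 0.142857) = -0.00965251.
Running total after k=1: 92.7514.
Correction k=2: B_{4}/4! · (f^{(3)}(37) − f^{(3)}(7)) = −1/720 · (3.94843e-05 − 0.00583090) = 8.04364e-06.
Running total after k=2: 92.7514.
Correction k=3: B_{6}/6! · (f^{(5)}(37) − f^{(5)}(7)) = 1/30240 · (3.46101e-07 − 0.00142798) = -4.72100e-08.
Running total after k=3: 92.7514.
Correction k=4: B_{8}/8! · (f^{(7)}(37) − f^{(7)}(7)) = −1/1209600 · (7.58439e-09 − 0.000874271) = 7.22771e-10.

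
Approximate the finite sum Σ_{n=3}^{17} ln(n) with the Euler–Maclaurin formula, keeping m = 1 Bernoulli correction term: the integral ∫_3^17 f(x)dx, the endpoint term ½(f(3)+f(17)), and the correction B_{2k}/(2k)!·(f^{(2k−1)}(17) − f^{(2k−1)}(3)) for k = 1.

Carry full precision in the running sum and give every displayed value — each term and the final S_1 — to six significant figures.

S_1 ≈ 32.8118

The integral term ∫_3^17 ln(x) dx = 30.8688.
Endpoint term: (f(3) + f(17))/2 = (1.09861 + 2.83321)/2 = 1.96591.
So far: 32.8347.
Order-1 term: 1/12 · (0.0588235 − 0.333333) = -0.0228758.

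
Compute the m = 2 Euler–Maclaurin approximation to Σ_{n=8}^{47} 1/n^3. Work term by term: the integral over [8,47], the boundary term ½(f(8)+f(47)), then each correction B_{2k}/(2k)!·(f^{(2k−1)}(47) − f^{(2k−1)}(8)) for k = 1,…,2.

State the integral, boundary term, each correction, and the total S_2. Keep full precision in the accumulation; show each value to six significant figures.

S_2 ≈ 0.00862820

∫_8^47 1/x^3 dx evaluates to 0.00758615.
Boundary: ½(f(8) + f(47)) = ½(0.00195312 + 9.63178e-06) = 0.000981378.
Integral + boundary = 0.00856753.
Correction k=1: B_{2}/2! · (f^{(1)}(47) − f^{(1)}(8)) = 1/12 · (-6.14794e-07 − (-0.000732422)) = 6.09839e-05.
After k=1: 0.00862852.
Correction k=2: B_{4}/4! · (f^{(3)}(47) − f^{(3)}(8)) = −1/720 · (-5.56627e-09 − (-0.000228882)) = -3.17884e-07.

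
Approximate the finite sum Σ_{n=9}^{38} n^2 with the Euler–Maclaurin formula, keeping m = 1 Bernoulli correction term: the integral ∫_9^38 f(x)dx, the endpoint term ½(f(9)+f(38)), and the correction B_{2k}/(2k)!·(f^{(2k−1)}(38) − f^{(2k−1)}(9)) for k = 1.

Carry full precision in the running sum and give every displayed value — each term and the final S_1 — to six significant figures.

S_1 ≈ 18815.0

∫_9^38 x^2 dx evaluates to 18047.7.
½[f(9) + f(38)] = ½[81.0000 + 1444.00] = 762.500.
So far: 18810.2.
Order-1 term: 1/12 · (76.0000 − 18.0000) = 4.83333.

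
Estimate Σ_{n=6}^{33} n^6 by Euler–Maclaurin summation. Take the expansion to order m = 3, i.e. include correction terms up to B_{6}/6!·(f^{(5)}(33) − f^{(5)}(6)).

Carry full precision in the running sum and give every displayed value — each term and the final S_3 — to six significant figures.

The integral term ∫_6^33 x^6 dx = 6.08831e+09.
Endpoint term: (f(6) + f(33))/2 = (46656.0 + 1.29147e+09)/2 = 6.45757e+08.
So far: 6.73407e+09.
Order-1 term: 1/12 · (2.34812e+08 − 46656.0) = 1.95638e+07.
Running total after k=1: 6.75363e+09.
Order-2 term: −1/720 · (4.31244e+06 − 25920.0) = -5953.50.
Running total after k=2: 6.75362e+09.
Order-3 term: 1/30240 · (23760.0 − 4320.00) = 0.642857.

S_3 ≈ 6.75362e+09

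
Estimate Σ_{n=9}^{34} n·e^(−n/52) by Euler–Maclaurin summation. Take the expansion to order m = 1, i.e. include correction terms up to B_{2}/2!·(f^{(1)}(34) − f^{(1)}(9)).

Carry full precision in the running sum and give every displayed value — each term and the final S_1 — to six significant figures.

S_1 ≈ 354.839

∫_9^34 x·e^(−x/52) dx evaluates to 342.257.
Endpoint term: (f(9) + f(34))/2 = (7.56966 + 17.6814)/2 = 12.6255.
Running total after boundary: 354.882.
Order-1 term: 1/12 · (0.180014 − 0.695503) = -0.0429573.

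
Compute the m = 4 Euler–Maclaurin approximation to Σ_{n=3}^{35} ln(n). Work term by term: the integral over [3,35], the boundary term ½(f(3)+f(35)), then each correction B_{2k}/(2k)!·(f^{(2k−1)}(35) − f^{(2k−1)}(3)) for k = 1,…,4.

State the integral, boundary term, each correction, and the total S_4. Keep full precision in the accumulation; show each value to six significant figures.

∫_3^35 ln(x) dx evaluates to 89.1413.
Boundary: ½(f(3) + f(35)) = ½(1.09861 + 3.55535) = 2.32698.
So far: 91.4683.
Correction k=1: B_{2}/2! · (f^{(1)}(35) − f^{(1)}(3)) = 1/12 · (0.0285714 − 0.333333) = -0.0253968.
After k=1: 91.4429.
Correction k=2: B_{4}/4! · (f^{(3)}(35) − f^{(3)}(3)) = −1/720 · (4.66472e-05 − 0.0740741) = 0.000102816.
After k=2: 91.4430.
Correction k=3: B_{6}/6! · (f^{(5)}(35) − f^{(5)}(3)) = 1/30240 · (4.56952e-07 − 0.0987654) = -3.26604e-06.
After k=3: 91.4430.
Correction k=4: B_{8}/8! · (f^{(7)}(35) − f^{(7)}(3)) = −1/1209600 · (1.11907e-08 − 0.329218) = 2.72171e-07.

S_4 ≈ 91.4430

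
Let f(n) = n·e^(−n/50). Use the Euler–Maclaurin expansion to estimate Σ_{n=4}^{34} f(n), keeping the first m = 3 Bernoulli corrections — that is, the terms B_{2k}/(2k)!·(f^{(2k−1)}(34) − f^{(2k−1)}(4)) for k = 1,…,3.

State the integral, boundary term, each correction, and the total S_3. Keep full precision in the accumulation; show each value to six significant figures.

S_3 ≈ 375.024

∫_4^34 x·e^(−x/50) dx evaluates to 364.623.
Boundary: ½(f(4) + f(34)) = ½(3.69247 + 17.2250) = 10.4587.
Integral + boundary = 375.081.
Correction k=1: B_{2}/2! · (f^{(1)}(34) − f^{(1)}(4)) = 1/12 · (0.162117 − 0.849267) = -0.0572625.
Running total after k=1: 375.024.
Correction k=2: B_{4}/4! · (f^{(3)}(34) − f^{(3)}(4)) = −1/720 · (0.000470141 − 0.00107820) = 8.44527e-07.
Running total after k=2: 375.024.
Correction k=3: B_{6}/6! · (f^{(5)}(34) − f^{(5)}(4)) = 1/30240 · (3.50174e-07 − 7.26677e-07) = -1.24505e-11.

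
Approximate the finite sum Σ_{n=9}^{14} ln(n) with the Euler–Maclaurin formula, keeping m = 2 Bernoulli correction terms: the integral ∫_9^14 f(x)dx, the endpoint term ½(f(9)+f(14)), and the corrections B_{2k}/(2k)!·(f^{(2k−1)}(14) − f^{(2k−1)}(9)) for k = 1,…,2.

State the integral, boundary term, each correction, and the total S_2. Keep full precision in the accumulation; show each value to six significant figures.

S_2 ≈ 14.5866

Integral: ∫_9^14 ln(x) dx = 12.1718.
Boundary: ½(f(9) + f(14)) = ½(2.19722 + 2.63906) = 2.41814.
Running total after boundary: 14.5899.
k=1: B_{2}/(2)! × [f^{(1)}(14) − f^{(1)}(9)] = 1/12 × (0.0714286 − 0.111111) = -0.00330688.
Partial sum through k=1: 14.5866.
k=2: B_{4}/(4)! × [f^{(3)}(14) − f^{(3)}(9)] = −1/720 × (0.000728863 − 0.00274348) = 2.79809e-06.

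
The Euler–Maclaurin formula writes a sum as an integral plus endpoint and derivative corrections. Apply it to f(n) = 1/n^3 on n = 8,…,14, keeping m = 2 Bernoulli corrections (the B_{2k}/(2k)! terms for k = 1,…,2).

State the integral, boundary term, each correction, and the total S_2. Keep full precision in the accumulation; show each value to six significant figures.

The integral term ∫_8^14 1/x^3 dx = 0.00526148.
Endpoint term: (f(8) + f(14))/2 = (0.00195312 + 0.000364431)/2 = 0.00115878.
Integral + boundary = 0.00642026.
Order-1 term: 1/12 · (-7.80925e-05 − (-0.000732422)) = 5.45275e-05.
Running total after k=1: 0.00647479.
Order-2 term: −1/720 · (-7.96862e-06 − (-0.000228882)) = -3.06824e-07.

S_2 ≈ 0.00647448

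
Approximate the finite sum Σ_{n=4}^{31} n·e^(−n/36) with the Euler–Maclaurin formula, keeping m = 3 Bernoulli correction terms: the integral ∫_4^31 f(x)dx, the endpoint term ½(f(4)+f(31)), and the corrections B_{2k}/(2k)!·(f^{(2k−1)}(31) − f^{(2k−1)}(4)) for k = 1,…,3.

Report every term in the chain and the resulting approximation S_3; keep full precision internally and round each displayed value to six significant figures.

Integral: ∫_4^31 x·e^(−x/36) dx = 269.035.
Endpoint term: (f(4) + f(31))/2 = (3.57936 + 13.1035)/2 = 8.34141.
So far: 277.377.
Correction k=1: B_{2}/2! · (f^{(1)}(31) − f^{(1)}(4)) = 1/12 · (0.0587072 − 0.795413) = -0.0613921.
Partial sum through k=1: 277.315.
Correction k=2: B_{4}/4! · (f^{(3)}(31) − f^{(3)}(4)) = −1/720 · (0.000697602 − 0.00199467) = 1.80148e-06.
Partial sum through k=2: 277.315.
Correction k=3: B_{6}/6! · (f^{(5)}(31) − f^{(5)}(4)) = 1/30240 · (1.04159e-06 − 2.60463e-06) = -5.16876e-11.

S_3 ≈ 277.315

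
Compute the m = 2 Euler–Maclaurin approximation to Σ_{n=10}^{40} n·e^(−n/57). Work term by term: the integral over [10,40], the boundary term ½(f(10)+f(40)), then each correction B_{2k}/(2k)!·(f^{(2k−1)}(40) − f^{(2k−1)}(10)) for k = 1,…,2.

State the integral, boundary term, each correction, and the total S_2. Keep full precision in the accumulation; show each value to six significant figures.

∫_10^40 x·e^(−x/57) dx evaluates to 463.673.
Boundary: ½(f(10) + f(40)) = ½(8.39089 + 19.8286) = 14.1097.
Running total after boundary: 477.783.
Order-1 term: 1/12 · (0.147845 − 0.691880) = -0.0453363.
Running total after k=1: 477.737.
Order-2 term: −1/720 · (0.000350654 − 0.000729473) = 5.26138e-07.

S_2 ≈ 477.737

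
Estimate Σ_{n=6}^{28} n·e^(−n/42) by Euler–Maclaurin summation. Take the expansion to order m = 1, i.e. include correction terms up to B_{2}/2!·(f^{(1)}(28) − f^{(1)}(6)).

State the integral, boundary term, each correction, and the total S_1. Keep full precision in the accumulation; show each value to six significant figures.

∫_6^28 x·e^(−x/42) dx evaluates to 238.180.
½[f(6) + f(28)] = ½[5.20127 + 14.3757] = 9.78847.
So far: 247.968.
k=1: B_{2}/(2)! × [f^{(1)}(28) − f^{(1)}(6)] = 1/12 × (0.171139 − 0.743038) = -0.0476583.

S_1 ≈ 247.920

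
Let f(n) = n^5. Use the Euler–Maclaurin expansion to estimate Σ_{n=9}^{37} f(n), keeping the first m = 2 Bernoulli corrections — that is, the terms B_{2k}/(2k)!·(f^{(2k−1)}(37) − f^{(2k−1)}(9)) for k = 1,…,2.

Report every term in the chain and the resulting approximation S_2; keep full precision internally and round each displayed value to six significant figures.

Integral: ∫_9^37 x^5 dx = 4.27532e+08.
Boundary: ½(f(9) + f(37)) = ½(59049.0 + 6.93440e+07) = 3.47015e+07.
Integral + boundary = 4.62234e+08.
k=1: B_{2}/(2)! × [f^{(1)}(37) − f^{(1)}(9)] = 1/12 × (9.37080e+06 − 32805.0) = 778167.
After k=1: 4.63012e+08.
k=2: B_{4}/(4)! × [f^{(3)}(37) − f^{(3)}(9)] = −1/720 × (82140.0 − 4860.00) = -107.333.

S_2 ≈ 4.63012e+08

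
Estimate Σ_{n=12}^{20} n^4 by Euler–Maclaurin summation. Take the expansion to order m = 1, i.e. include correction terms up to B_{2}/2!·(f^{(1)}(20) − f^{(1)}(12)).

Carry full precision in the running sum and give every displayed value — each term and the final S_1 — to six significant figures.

S_1 ≈ 682692

∫_12^20 x^4 dx evaluates to 590234.
½[f(12) + f(20)] = ½[20736.0 + 160000] = 90368.0.
Integral + boundary = 680602.
Correction k=1: B_{2}/2! · (f^{(1)}(20) − f^{(1)}(12)) = 1/12 · (32000.0 − 6912.00) = 2090.67.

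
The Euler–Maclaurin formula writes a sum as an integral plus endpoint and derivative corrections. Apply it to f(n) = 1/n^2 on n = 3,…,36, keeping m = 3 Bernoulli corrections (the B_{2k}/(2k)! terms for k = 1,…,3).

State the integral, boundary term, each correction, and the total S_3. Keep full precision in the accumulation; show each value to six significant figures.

Integral: ∫_3^36 1/x^2 dx = 0.305556.
Endpoint term: (f(3) + f(36))/2 = (0.111111 + 0.000771605)/2 = 0.0559414.
So far: 0.361497.
k=1: B_{2}/(2)! × [f^{(1)}(36) − f^{(1)}(3)] = 1/12 × (-4.28669e-05 − (-0.0740741)) = 0.00616927.
Running total after k=1: 0.367666.
k=2: B_{4}/(4)! × [f^{(3)}(36) − f^{(3)}(3)] = −1/720 × (-3.96916e-07 − (-0.0987654)) = -0.000137174.
Running total after k=2: 0.367529.
k=3: B_{6}/(6)! × [f^{(5)}(36) − f^{(5)}(3)] = 1/30240 × (-9.18787e-09 − (-0.329218)) = 1.08868e-05.

S_3 ≈ 0.367540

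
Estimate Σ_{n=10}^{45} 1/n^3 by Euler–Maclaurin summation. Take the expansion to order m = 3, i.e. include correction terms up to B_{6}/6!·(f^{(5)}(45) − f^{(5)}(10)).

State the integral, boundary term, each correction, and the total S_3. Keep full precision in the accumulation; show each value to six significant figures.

S_3 ≈ 0.00528343

Integral: ∫_10^45 1/x^3 dx = 0.00475309.
Boundary: ½(f(10) + f(45)) = ½(0.00100000 + 1.09739e-05) = 0.000505487.
Running total after boundary: 0.00525857.
k=1: B_{2}/(2)! × [f^{(1)}(45) − f^{(1)}(10)] = 1/12 × (-7.31596e-07 − (-0.000300000)) = 2.49390e-05.
After k=1: 0.00528351.
k=2: B_{4}/(4)! × [f^{(3)}(45) − f^{(3)}(10)] = −1/720 × (-7.22564e-09 − (-6.00000e-05)) = -8.33233e-08.
After k=2: 0.00528343.
k=3: B_{6}/(6)! × [f^{(5)}(45) − f^{(5)}(10)] = 1/30240 × (-1.49865e-10 − (-2.52000e-05)) = 8.33328e-10.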